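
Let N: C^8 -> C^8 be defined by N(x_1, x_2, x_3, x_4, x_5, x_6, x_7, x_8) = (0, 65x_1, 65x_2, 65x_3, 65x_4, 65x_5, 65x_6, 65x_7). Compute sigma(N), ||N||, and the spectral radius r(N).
sigma(N) = {0}; ||N|| = 65; r(N) = 0. (N is nilpotent with N^8 = 0.)

On C^8, N is a strictly lower-triangular matrix with 65 on the subdiagonal and zeros elsewhere, so its characteristic polynomial is lambda^8 and every eigenvalue is 0: sigma(N) = {0}. For the operator norm, N e_i = 65e_{i+1} for i = 1, ..., 7 and N e_8 = 0, so the singular values of N are 65 (with multiplicity 7) and 0; hence ||N|| = 65. The spectral radius r(N) = max|lambda| = 0. Note ||N|| > r(N) — characteristic of non-normal nilpotent operators. Indeed N^8 = 0.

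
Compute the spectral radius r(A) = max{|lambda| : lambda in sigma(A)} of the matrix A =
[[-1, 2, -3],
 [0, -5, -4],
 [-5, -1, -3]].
r(A) ≈ 6.0905

The eigenvalues of A are the roots of its characteristic polynomial. With M = A (coefficients from the trace, the sum of principal 2x2 minors, and det A):
  p(λ) = det(λ I - M) = λ^3 + 9λ^2 + 4λ - 104.
No integer candidate from the rational root theorem (±divisors of 104) is a root, so the roots are irrational. The cubic discriminant is Δ = -55120 < 0, so there is one real root and a complex-conjugate pair. p(2) = -52 and p(3) = 16 have opposite signs, so a root lies in (2, 3); Newton's method refines it to λ ≈ 2.8037. Dividing out (λ - (2.8037)) leaves approximately λ^2 + 11.8037λ + 37.0939. For λ^2 + 11.8037λ + 37.0939 the discriminant is -9.0486. It is negative, so the remaining roots are the complex-conjugate pair λ ≈ -5.9018 ± 1.504i. Their product equals the constant term, so |λ|^2 ≈ 37.0939 and |λ| ≈ 6.0905.
Thus the eigenvalues (to 4 decimals) are 2.8037 (modulus 2.8037); -5.9018 ± 1.504i (modulus 6.0905). The spectral radius is the largest modulus: r(A) ≈ 6.0905. (Cross-check: r(A) ≤ ||A||_2 ≈ 7.5708; equality holds whenever A is normal, though it can also hold for some non-normal A.)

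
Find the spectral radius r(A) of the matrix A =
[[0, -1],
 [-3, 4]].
r(A) = (4 + sqrt(28))/2 ≈ 4.6458

The eigenvalues of A are the roots of its characteristic polynomial. With M = A (coefficients from the trace and determinant):
  p(λ) = det(λ I - M) = λ^2 - 4λ - 3.
For λ^2 - 4λ - 3 the discriminant is 28. It is nonnegative but not a perfect square, so the roots are real and irrational: λ = (4 ± sqrt(28))/2 ≈ 4.6458, -0.6458.
Thus the eigenvalues (to 4 decimals) are 4.6458 (modulus 4.6458); -0.6458 (modulus 0.6458). The spectral radius is the largest modulus: r(A) = (4 + sqrt(28))/2 ≈ 4.6458. (Cross-check: r(A) ≤ ||A||_2 ≈ 5.0645; equality holds whenever A is normal, though it can also hold for some non-normal A.)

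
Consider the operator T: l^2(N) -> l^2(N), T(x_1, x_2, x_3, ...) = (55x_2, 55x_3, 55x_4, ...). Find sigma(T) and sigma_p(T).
sigma(T) = closed disk {z in C : |z| ≤ 55}; sigma_p(T) = open disk {z in C : |z| < 55}

Note T = 55·V where V is the unit left shift (V x)_k = x_{k+1}; so sigma(T) = 55·sigma(V) and ||T|| = 55||V||. ||T x||^2 = 3025sum_{k≥2} |x_k|^2 ≤ 3025||x||^2, with equality on {x : x_1 = 0}, so ||T|| = 55. For any lambda with |lambda| < 55, set r = lambda/55 (|r| < 1); the vector x = (1, r, r^2, ...) is in l^2 and satisfies T x = 55(r, r^2, ...) = lambda x, so lambda is an eigenvalue. On the boundary |lambda| = 55 the geometric series diverges, so no l^2 eigenvector exists, but these lambda lie in the approximate point spectrum. Hence sigma(T) is the closed disk of radius 55 and sigma_p(T) is the open disk.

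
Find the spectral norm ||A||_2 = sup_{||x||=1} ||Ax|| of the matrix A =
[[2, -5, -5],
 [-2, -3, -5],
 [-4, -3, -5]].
||A||_2 ≈ 10.9892 (= sqrt(largest eigenvalue of A^T A))

||A||_2 = sigma_max(A) = sqrt(lambda_max(A^T A)). Form the symmetric matrix M = A^T A =
[[24, 8, 20],
 [8, 43, 55],
 [20, 55, 75]].
Its characteristic polynomial (trace, sum of principal 2x2 minors, determinant of M give the coefficients) is
  p(λ) = det(λ I - M) = λ^3 - 142λ^2 + 2568λ - 400.
No integer candidate from the rational root theorem (±divisors of 400) is a root, so the roots are irrational. The cubic discriminant is Δ = 63273963008 > 0, so there are three distinct real roots. p(0) = -400 and p(1) = 2027 have opposite signs, so a root lies in (0, 1); Newton's method refines it to λ ≈ 0.1571. p(21) = 167 and p(22) = -1984 have opposite signs, so a root lies in (21, 22); Newton's method refines it to λ ≈ 21.0803. p(120) = -9040 and p(121) = 2867 have opposite signs, so a root lies in (120, 121); Newton's method refines it to λ ≈ 120.7626. Check (Vieta): the three roots sum to 142, matching tr M = 142.
So the eigenvalues of A^T A are ≈ 0.1571, 21.0803, 120.7626 (all ≥ 0, as they must be for A^T A). The largest is λ_max ≈ 120.7626, hence ||A||_2 = sqrt(λ_max) ≈ 10.9892.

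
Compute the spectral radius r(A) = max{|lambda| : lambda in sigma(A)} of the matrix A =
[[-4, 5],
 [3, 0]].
r(A) = (4 + sqrt(76))/2 ≈ 6.3589

The eigenvalues of A are the roots of its characteristic polynomial. With M = A (coefficients from the trace and determinant):
  p(λ) = det(λ I - M) = λ^2 + 4λ - 15.
For λ^2 + 4λ - 15 the discriminant is 76. It is nonnegative but not a perfect square, so the roots are real and irrational: λ = (-4 ± sqrt(76))/2 ≈ 2.3589, -6.3589.
Thus the eigenvalues (to 4 decimals) are 2.3589 (modulus 2.3589); -6.3589 (modulus 6.3589). The spectral radius is the largest modulus: r(A) = (4 + sqrt(76))/2 ≈ 6.3589. (Cross-check: r(A) ≤ ||A||_2 ≈ 6.7082; equality holds whenever A is normal, though it can also hold for some non-normal A.)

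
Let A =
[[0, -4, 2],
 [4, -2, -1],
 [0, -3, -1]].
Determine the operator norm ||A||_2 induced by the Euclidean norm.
||A||_2 ≈ 5.7311 (= sqrt(largest eigenvalue of A^T A))

||A||_2 = sigma_max(A) = sqrt(lambda_max(A^T A)). Form the symmetric matrix M = A^T A =
[[16, -8, -4],
 [-8, 29, -3],
 [-4, -3, 6]].
Its characteristic polynomial (trace, sum of principal 2x2 minors, determinant of M give the coefficients) is
  p(λ) = det(λ I - M) = λ^3 - 51λ^2 + 645λ - 1600.
No integer candidate from the rational root theorem (±divisors of 1600) is a root, so the roots are irrational. The cubic discriminant is Δ = 38026125 > 0, so there are three distinct real roots. p(3) = -97 and p(4) = 228 have opposite signs, so a root lies in (3, 4); Newton's method refines it to λ ≈ 3.2736. p(14) = 178 and p(15) = -25 have opposite signs, so a root lies in (14, 15); Newton's method refines it to λ ≈ 14.8805. p(32) = -416 and p(33) = 83 have opposite signs, so a root lies in (32, 33); Newton's method refines it to λ ≈ 32.8459. Check (Vieta): the three roots sum to 51, matching tr M = 51.
So the eigenvalues of A^T A are ≈ 3.2736, 14.8805, 32.8459 (all ≥ 0, as they must be for A^T A). The largest is λ_max ≈ 32.8459, hence ||A||_2 = sqrt(λ_max) ≈ 5.7311.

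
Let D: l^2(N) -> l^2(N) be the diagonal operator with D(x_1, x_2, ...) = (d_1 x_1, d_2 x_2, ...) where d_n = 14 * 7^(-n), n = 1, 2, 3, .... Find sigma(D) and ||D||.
sigma(D) = {14 * 7^(-n) : n ≥ 1} ∪ {0}; ||D|| = 2

A bounded diagonal operator on l^2 with diagonal entries d_n has spectrum equal to the closure of {d_n : n ≥ 1}: every d_n is an eigenvalue (with eigenvector e_n), so {d_n} ⊂ sigma(D); the spectrum is closed, so its closure is too; and for lambda not in the closure, (D - lambda I) has bounded inverse (the diagonal entries 1/(d_n - lambda) are bounded). For our sequence d_n = 14 * 7^(-n), n = 1, 2, 3, ...:
  - {d_n} = {14 * 7^(-n) : n ≥ 1}; the only limit point is 0
  - closure = {14 * 7^(-n) : n ≥ 1} ∪ {0}
For the norm: a diagonal operator has ||D|| = sup_n |d_n|. Here d_n = 14 * 7^(-n) is positive and decreasing, so sup_n |d_n| = d_1 = 14/7 = 2. So ||D|| = 2.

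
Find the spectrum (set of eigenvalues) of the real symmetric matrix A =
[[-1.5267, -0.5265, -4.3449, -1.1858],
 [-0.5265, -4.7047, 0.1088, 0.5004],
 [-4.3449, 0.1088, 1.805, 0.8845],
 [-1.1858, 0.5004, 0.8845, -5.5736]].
sigma(A) ≈ {-6, -5, -4, 5}

A is real symmetric, so its spectrum consists of real eigenvalues. Expanding the characteristic polynomial of the displayed matrix gives
  det(λ I - A) = p(λ) = λ^4 + (10)λ^3 + (-1)λ^2 + (-250.0014)λ + (-600.0046).
Solving p(λ) = 0 yields eigenvalues ≈ -6, -5, -4, 5. (A is shown rounded to 4 decimals, so these recover the underlying integer eigenvalues to within that precision.)
Verification: the trace of A = -10 equals the sum of eigenvalues -10, and det(A) ≈ -600.0046 matches the eigenvalue product -600.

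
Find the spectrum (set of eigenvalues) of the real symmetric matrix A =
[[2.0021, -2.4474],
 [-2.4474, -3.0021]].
sigma(A) ≈ {-4, 3}

A is real symmetric, so its spectrum consists of real eigenvalues. Expanding the characteristic polynomial of the displayed matrix gives
  det(λ I - A) = p(λ) = λ^2 + (1)λ + (-12).
Solving p(λ) = 0 yields eigenvalues ≈ -4, 3. (A is shown rounded to 4 decimals, so these recover the underlying integer eigenvalues to within that precision.)
Verification: the trace of A = -1 equals the sum of eigenvalues -1, and det(A) ≈ -12.0003 matches the eigenvalue product -12.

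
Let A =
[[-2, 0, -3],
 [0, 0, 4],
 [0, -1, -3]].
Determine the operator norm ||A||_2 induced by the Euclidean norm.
||A||_2 ≈ 5.9504 (= sqrt(largest eigenvalue of A^T A))

||A||_2 = sigma_max(A) = sqrt(lambda_max(A^T A)). Form the symmetric matrix M = A^T A =
[[4, 0, 6],
 [0, 1, 3],
 [6, 3, 34]].
Its characteristic polynomial (trace, sum of principal 2x2 minors, determinant of M give the coefficients) is
  p(λ) = det(λ I - M) = λ^3 - 39λ^2 + 129λ - 64.
No integer candidate from the rational root theorem (±divisors of 64) is a root, so the roots are irrational. The cubic discriminant is Δ = 7223661 > 0, so there are three distinct real roots. p(0) = -64 and p(1) = 27 have opposite signs, so a root lies in (0, 1); Newton's method refines it to λ ≈ 0.6051. p(2) = 46 and p(3) = -1 have opposite signs, so a root lies in (2, 3); Newton's method refines it to λ ≈ 2.9871. p(35) = -449 and p(36) = 692 have opposite signs, so a root lies in (35, 36); Newton's method refines it to λ ≈ 35.4078. Check (Vieta): the three roots sum to 39, matching tr M = 39.
So the eigenvalues of A^T A are ≈ 0.6051, 2.9871, 35.4078 (all ≥ 0, as they must be for A^T A). The largest is λ_max ≈ 35.4078, hence ||A||_2 = sqrt(λ_max) ≈ 5.9504.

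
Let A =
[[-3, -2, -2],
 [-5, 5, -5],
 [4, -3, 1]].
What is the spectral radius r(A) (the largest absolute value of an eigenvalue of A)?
r(A) ≈ 7.9108

The eigenvalues of A are the roots of its characteristic polynomial. With M = A (coefficients from the trace, the sum of principal 2x2 minors, and det A):
  p(λ) = det(λ I - M) = λ^3 - 3λ^2 - 30λ - 70.
No integer candidate from the rational root theorem (±divisors of 70) is a root, so the roots are irrational. The cubic discriminant is Δ = -137160 < 0, so there is one real root and a complex-conjugate pair. p(7) = -84 and p(8) = 10 have opposite signs, so a root lies in (7, 8); Newton's method refines it to λ ≈ 7.9108. Dividing out (λ - (7.9108)) leaves approximately λ^2 + 4.9108λ + 8.8486. For λ^2 + 4.9108λ + 8.8486 the discriminant is -11.2784. It is negative, so the remaining roots are the complex-conjugate pair λ ≈ -2.4554 ± 1.6792i. Their product equals the constant term, so |λ|^2 ≈ 8.8486 and |λ| ≈ 2.9747.
Thus the eigenvalues (to 4 decimals) are 7.9108 (modulus 7.9108); -2.4554 ± 1.6792i (modulus 2.9747). The spectral radius is the largest modulus: r(A) ≈ 7.9108. (Cross-check: r(A) ≤ ||A||_2 ≈ 10.0425; equality holds whenever A is normal, though it can also hold for some non-normal A.)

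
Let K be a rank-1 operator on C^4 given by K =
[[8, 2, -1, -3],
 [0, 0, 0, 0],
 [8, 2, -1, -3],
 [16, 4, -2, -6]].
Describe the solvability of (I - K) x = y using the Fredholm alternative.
(I - K) is singular (det(I - K) = 0, i.e. 1 ∈ sigma(K)). (I - K) x = y is solvable iff y ⊥ ker((I - K)^*) = span{(8, 2, -1, -3)}, i.e. iff 8y_1 + 2y_2 - y_3 - 3y_4 = 0. When solvable, the solutions are x = y + c·(1, 0, 1, 2), c arbitrary (ker(I - K) = span{(1, 0, 1, 2)}, dimension 1).

K has rank 1, so it is an outer product K = u v^T: every row of K is a multiple of one row vector. Reading off the entries, u = (1, 0, 1, 2) and v = (8, 2, -1, -3) (row i of K equals u_i·v^T). A rank-one matrix u v^T satisfies K u = u (v·u) and kills the (3)-dimensional subspace v^⊥, so its characteristic polynomial is lambda^3 (lambda - v·u) with v·u = tr K = 1. Hence the eigenvalues of I - K are 1 (multiplicity 3) and 1 - (1) = 0, so det(I - K) = 0. (Direct check: I - K =
[[-7, -2, 1, 3],
 [0, 1, 0, 0],
 [-8, -2, 2, 3],
 [-16, -4, 2, 7]]
has determinant 0.) So 1 is an eigenvalue of K and (I - K) is not invertible. The finite-dimensional Fredholm alternative says: either (I - K) is invertible, or ker(I - K) ≠ {0} and then range(I - K) = ker((I - K)^*)^⊥, with dim ker(I - K) = dim ker((I - K)^*). We are in the second case, so we need both kernels. Kernel of I - K: (I - K) u = u - u (v·u) = u - u = 0, so ker(I - K) = span{u} = span{(1, 0, 1, 2)} (it is exactly 1-dimensional because rank(I - K) = 3). Kernel of the adjoint: K is real, so (I - K)^* = I - K^T = I - v u^T, and (I - v u^T) v = v - v (u·v) = 0; hence ker((I - K)^*) = span{v} = span{(8, 2, -1, -3)}. Therefore (I - K) x = y is solvable iff <y, v> = 0, i.e. iff 8y_1 + 2y_2 - y_3 - 3y_4 = 0. When this holds, K y = u (v·y) = 0, so (I - K) y = y and x = y is a particular solution; the full solution set is the line x = y + c·u = y + c·(1, 0, 1, 2), c ∈ C.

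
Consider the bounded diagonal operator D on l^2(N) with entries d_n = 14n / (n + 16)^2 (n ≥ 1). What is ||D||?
||D|| = 7/32 (attained at n = 16)

For D diagonal, ||D|| = sup_n |d_n|. Treat f(x) = 14x / (x + 16)^2 for real x > 0. By the quotient rule, f'(x) = 14(16 - x)/(x + 16)^3, which is positive for x < 16 and negative for x > 16. So f has a unique maximum at x = 16, and since 16 is a positive integer, the supremum over n ≥ 1 is attained at n = 16: d_16 = 14·16/(16 + 16)^2 = 14·16/1024 = 7/32. Hence ||D|| = 7/32.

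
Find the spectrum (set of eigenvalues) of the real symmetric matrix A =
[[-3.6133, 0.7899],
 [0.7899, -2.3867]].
sigma(A) ≈ {-4, -2}

A is real symmetric, so its spectrum consists of real eigenvalues. Expanding the characteristic polynomial of the displayed matrix gives
  det(λ I - A) = p(λ) = λ^2 + (6)λ + (8).
Solving p(λ) = 0 yields eigenvalues ≈ -4, -2. (A is shown rounded to 4 decimals, so these recover the underlying integer eigenvalues to within that precision.)
Verification: the trace of A = -6 equals the sum of eigenvalues -6, and det(A) ≈ 7.9999 matches the eigenvalue product 8.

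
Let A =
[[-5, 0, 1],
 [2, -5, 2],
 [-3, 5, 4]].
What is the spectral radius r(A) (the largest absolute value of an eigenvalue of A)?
r(A) ≈ 5.4866

The eigenvalues of A are the roots of its characteristic polynomial. With M = A (coefficients from the trace, the sum of principal 2x2 minors, and det A):
  p(λ) = det(λ I - M) = λ^3 + 6λ^2 - 22λ - 145.
No integer candidate from the rational root theorem (±divisors of 145) is a root, so the roots are irrational. The cubic discriminant is Δ = -37859 < 0, so there is one real root and a complex-conjugate pair. p(4) = -73 and p(5) = 20 have opposite signs, so a root lies in (4, 5); Newton's method refines it to λ ≈ 4.8168. Dividing out (λ - (4.8168)) leaves approximately λ^2 + 10.8168λ + 30.1028. For λ^2 + 10.8168λ + 30.1028 the discriminant is -3.4074. It is negative, so the remaining roots are the complex-conjugate pair λ ≈ -5.4084 ± 0.923i. Their product equals the constant term, so |λ|^2 ≈ 30.1028 and |λ| ≈ 5.4866.
Thus the eigenvalues (to 4 decimals) are 4.8168 (modulus 4.8168); -5.4084 ± 0.923i (modulus 5.4866). The spectral radius is the largest modulus: r(A) ≈ 5.4866. (Cross-check: r(A) ≤ ||A||_2 ≈ 8.6293; equality holds whenever A is normal, though it can also hold for some non-normal A.)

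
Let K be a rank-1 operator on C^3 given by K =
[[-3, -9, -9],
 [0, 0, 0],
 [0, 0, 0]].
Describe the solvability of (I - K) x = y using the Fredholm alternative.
(I - K) is invertible (det(I - K) = 4 ≠ 0), so for every y in C^3 the equation (I - K) x = y has a unique solution.

K has rank 1, so it is an outer product K = u v^T: every row of K is a multiple of one row vector. Reading off the entries, u = (-3, 0, 0) and v = (1, 3, 3) (row i of K equals u_i·v^T). A rank-one matrix u v^T satisfies K u = u (v·u) and kills the (2)-dimensional subspace v^⊥, so its characteristic polynomial is lambda^2 (lambda - v·u) with v·u = tr K = -3. Hence the eigenvalues of I - K are 1 (multiplicity 2) and 1 - (-3) = 4, so det(I - K) = 4. (Direct check: I - K =
[[4, 9, 9],
 [0, 1, 0],
 [0, 0, 1]]
has determinant 4.) The finite-dimensional Fredholm alternative says: either (I - K) is invertible, or ker(I - K) ≠ {0} and then range(I - K) = ker((I - K)^*)^⊥, with dim ker(I - K) = dim ker((I - K)^*). Since det(I - K) ≠ 0, 1 is not an eigenvalue of K and ker(I - K) = {0}, so we are in the first case: for every y there is a unique x = (I - K)^(-1) y. Explicitly, by the Sherman–Morrison formula, (I - u v^T)^(-1) = I + u v^T/(1 - v·u), i.e. (I - K)^(-1) = I + K/(4).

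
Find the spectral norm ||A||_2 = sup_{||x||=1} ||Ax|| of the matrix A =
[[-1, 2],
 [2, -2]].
||A||_2 = sqrt((13 + sqrt(153))/2) ≈ 3.5616 (= sqrt(largest eigenvalue of A^T A))

||A||_2 = sigma_max(A) = sqrt(lambda_max(A^T A)). Form the symmetric matrix M = A^T A =
[[5, -6],
 [-6, 8]].
Its characteristic polynomial (trace, determinant of M give the coefficients) is
  p(λ) = det(λ I - M) = λ^2 - 13λ + 4.
For λ^2 - 13λ + 4 the discriminant is 153. It is nonnegative but not a perfect square, so the roots are real and irrational: λ = (13 ± sqrt(153))/2 ≈ 12.6847, 0.3153.
So the eigenvalues of A^T A are ≈ 0.3153, 12.6847 (all ≥ 0, as they must be for A^T A). The largest is λ_max = (13 + sqrt(153))/2 ≈ 12.6847, hence ||A||_2 = sqrt(λ_max) = sqrt((13 + sqrt(153))/2) ≈ 3.5616.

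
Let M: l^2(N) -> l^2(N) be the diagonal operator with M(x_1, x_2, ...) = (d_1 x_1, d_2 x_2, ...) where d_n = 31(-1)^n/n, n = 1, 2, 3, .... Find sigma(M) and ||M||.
sigma(M) = {31(-1)^n/n : n ≥ 1} ∪ {0}; ||M|| = 31

A bounded diagonal operator on l^2 with diagonal entries d_n has spectrum equal to the closure of {d_n : n ≥ 1}: every d_n is an eigenvalue (with eigenvector e_n), so {d_n} ⊂ sigma(M); the spectrum is closed, so its closure is too; and for lambda not in the closure, (M - lambda I) has bounded inverse (the diagonal entries 1/(d_n - lambda) are bounded). For our sequence d_n = 31(-1)^n/n, n = 1, 2, 3, ...:
  - {d_n} = {31(-1)^n/n : n ≥ 1}; the only limit point is 0
  - closure = {31(-1)^n/n : n ≥ 1} ∪ {0}
For the norm: a diagonal operator has ||M|| = sup_n |d_n|. Here |d_n| = 31/n is decreasing, so sup_n |d_n| = |d_1| = 31. So ||M|| = 31.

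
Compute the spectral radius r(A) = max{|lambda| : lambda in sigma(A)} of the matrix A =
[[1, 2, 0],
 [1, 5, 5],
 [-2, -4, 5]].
r(A) ≈ 7.0552

The eigenvalues of A are the roots of its characteristic polynomial. With M = A (coefficients from the trace, the sum of principal 2x2 minors, and det A):
  p(λ) = det(λ I - M) = λ^3 - 11λ^2 + 53λ - 15.
No integer candidate from the rational root theorem (±divisors of 15) is a root, so the roots are irrational. The cubic discriminant is Δ = -184144 < 0, so there is one real root and a complex-conjugate pair. p(0) = -15 and p(1) = 28 have opposite signs, so a root lies in (0, 1); Newton's method refines it to λ ≈ 0.3014. Dividing out (λ - (0.3014)) leaves approximately λ^2 - 10.6986λ + 49.776. For λ^2 - 10.6986λ + 49.776 the discriminant is -84.6427. It is negative, so the remaining roots are the complex-conjugate pair λ ≈ 5.3493 ± 4.6001i. Their product equals the constant term, so |λ|^2 ≈ 49.776 and |λ| ≈ 7.0552.
Thus the eigenvalues (to 4 decimals) are 0.3014 (modulus 0.3014); 5.3493 ± 4.6001i (modulus 7.0552). The spectral radius is the largest modulus: r(A) ≈ 7.0552. (Cross-check: r(A) ≤ ||A||_2 ≈ 7.3194; equality holds whenever A is normal, though it can also hold for some non-normal A.)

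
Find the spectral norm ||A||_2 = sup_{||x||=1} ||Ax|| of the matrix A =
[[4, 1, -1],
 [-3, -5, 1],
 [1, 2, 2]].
||A||_2 ≈ 7.0452 (= sqrt(largest eigenvalue of A^T A))

||A||_2 = sigma_max(A) = sqrt(lambda_max(A^T A)). Form the symmetric matrix M = A^T A =
[[26, 21, -5],
 [21, 30, -2],
 [-5, -2, 6]].
Its characteristic polynomial (trace, sum of principal 2x2 minors, determinant of M give the coefficients) is
  p(λ) = det(λ I - M) = λ^3 - 62λ^2 + 646λ - 1600.
No integer candidate from the rational root theorem (±divisors of 1600) is a root, so the roots are irrational. The cubic discriminant is Δ = 84896560 > 0, so there are three distinct real roots. p(3) = -193 and p(4) = 56 have opposite signs, so a root lies in (3, 4); Newton's method refines it to λ ≈ 3.735. p(8) = 112 and p(9) = -79 have opposite signs, so a root lies in (8, 9); Newton's method refines it to λ ≈ 8.6307. p(49) = -1159 and p(50) = 700 have opposite signs, so a root lies in (49, 50); Newton's method refines it to λ ≈ 49.6343. Check (Vieta): the three roots sum to 62, matching tr M = 62.
So the eigenvalues of A^T A are ≈ 3.735, 8.6307, 49.6343 (all ≥ 0, as they must be for A^T A). The largest is λ_max ≈ 49.6343, hence ||A||_2 = sqrt(λ_max) ≈ 7.0452.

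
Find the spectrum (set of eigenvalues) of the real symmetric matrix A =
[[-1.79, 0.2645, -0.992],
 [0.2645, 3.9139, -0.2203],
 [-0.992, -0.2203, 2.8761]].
sigma(A) ≈ {-2, 3, 4}

A is real symmetric, so its spectrum consists of real eigenvalues. Expanding the characteristic polynomial of the displayed matrix gives
  det(λ I - A) = p(λ) = λ^3 + (-5)λ^2 + (-2)λ + (24).
Solving p(λ) = 0 yields eigenvalues ≈ -2, 3, 4. (A is shown rounded to 4 decimals, so these recover the underlying integer eigenvalues to within that precision.)
Verification: the trace of A = 5 equals the sum of eigenvalues 5, and det(A) ≈ -23.9999 matches the eigenvalue product -24.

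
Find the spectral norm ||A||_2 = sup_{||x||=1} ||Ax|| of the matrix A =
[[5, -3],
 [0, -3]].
||A||_2 = sqrt((43 + sqrt(949))/2) ≈ 6.0748 (= sqrt(largest eigenvalue of A^T A))

||A||_2 = sigma_max(A) = sqrt(lambda_max(A^T A)). Form the symmetric matrix M = A^T A =
[[25, -15],
 [-15, 18]].
Its characteristic polynomial (trace, determinant of M give the coefficients) is
  p(λ) = det(λ I - M) = λ^2 - 43λ + 225.
For λ^2 - 43λ + 225 the discriminant is 949. It is nonnegative but not a perfect square, so the roots are real and irrational: λ = (43 ± sqrt(949))/2 ≈ 36.9029, 6.0971.
So the eigenvalues of A^T A are ≈ 6.0971, 36.9029 (all ≥ 0, as they must be for A^T A). The largest is λ_max = (43 + sqrt(949))/2 ≈ 36.9029, hence ||A||_2 = sqrt(λ_max) = sqrt((43 + sqrt(949))/2) ≈ 6.0748.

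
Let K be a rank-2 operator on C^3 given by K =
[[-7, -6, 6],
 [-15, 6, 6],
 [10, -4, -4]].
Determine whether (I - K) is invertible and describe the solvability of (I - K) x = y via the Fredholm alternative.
(I - K) is invertible (det(I - K) = -158 ≠ 0), so for every y in C^3 the equation (I - K) x = y has a unique solution.

K has rank 2 and factors as K = U V^T = u1 v1^T + u2 v2^T with u1 = (-3, -3, 2), v1 = (3, 1, -2), u2 = (-1, 3, -2), v2 = (-2, 3, 0) (multiplying out reproduces the displayed K). The nonzero eigenvalues of U V^T coincide with those of the 2 x 2 matrix G = V^T U = [[v1·u1, v1·u2], [v2·u1, v2·u2]] = [[-16, 4], [-3, 11]], and by the Sylvester determinant identity det(I_3 - U V^T) = det(I_2 - V^T U) = det([[17, -4], [3, -10]]) = (17)(-10) - (-4)(3) = -158. (Direct check: I - K =
[[8, 6, -6],
 [15, -5, -6],
 [-10, 4, 5]]
has determinant -158.) The finite-dimensional Fredholm alternative says: either (I - K) is invertible, or ker(I - K) ≠ {0} and then range(I - K) = ker((I - K)^*)^⊥, with dim ker(I - K) = dim ker((I - K)^*). Since det(I - K) ≠ 0, 1 is not an eigenvalue of K and ker(I - K) = {0}, so we are in the first case: for every y there is a unique x = (I - K)^(-1) y. (Explicitly, by the Woodbury identity, (I - U V^T)^(-1) = I + U (I_2 - G)^(-1) V^T.)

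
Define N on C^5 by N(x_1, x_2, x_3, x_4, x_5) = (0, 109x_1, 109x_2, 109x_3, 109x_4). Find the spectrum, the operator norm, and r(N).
sigma(N) = {0}; ||N|| = 109; r(N) = 0. (N is nilpotent with N^5 = 0.)

On C^5, N is a strictly lower-triangular matrix with 109 on the subdiagonal and zeros elsewhere, so its characteristic polynomial is lambda^5 and every eigenvalue is 0: sigma(N) = {0}. For the operator norm, N e_i = 109e_{i+1} for i = 1, ..., 4 and N e_5 = 0, so the singular values of N are 109 (with multiplicity 4) and 0; hence ||N|| = 109. The spectral radius r(N) = max|lambda| = 0. Note ||N|| > r(N) — characteristic of non-normal nilpotent operators. Indeed N^5 = 0.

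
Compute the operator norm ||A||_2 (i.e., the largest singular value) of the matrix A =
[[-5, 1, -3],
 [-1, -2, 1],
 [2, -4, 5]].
||A||_2 ≈ 8.3987 (= sqrt(largest eigenvalue of A^T A))

||A||_2 = sigma_max(A) = sqrt(lambda_max(A^T A)). Form the symmetric matrix M = A^T A =
[[30, -11, 24],
 [-11, 21, -25],
 [24, -25, 35]].
Its characteristic polynomial (trace, sum of principal 2x2 minors, determinant of M give the coefficients) is
  p(λ) = det(λ I - M) = λ^3 - 86λ^2 + 1093λ - 169.
No integer candidate from the rational root theorem (±divisors of 169) is a root, so the roots are irrational. The cubic discriminant is Δ = 3467815489 > 0, so there are three distinct real roots. p(0) = -169 and p(1) = 839 have opposite signs, so a root lies in (0, 1); Newton's method refines it to λ ≈ 0.1565. p(15) = 251 and p(16) = -601 have opposite signs, so a root lies in (15, 16); Newton's method refines it to λ ≈ 15.3045. p(70) = -2059 and p(71) = 1819 have opposite signs, so a root lies in (70, 71); Newton's method refines it to λ ≈ 70.539. Check (Vieta): the three roots sum to 86, matching tr M = 86.
So the eigenvalues of A^T A are ≈ 0.1565, 15.3045, 70.539 (all ≥ 0, as they must be for A^T A). The largest is λ_max ≈ 70.539, hence ||A||_2 = sqrt(λ_max) ≈ 8.3987.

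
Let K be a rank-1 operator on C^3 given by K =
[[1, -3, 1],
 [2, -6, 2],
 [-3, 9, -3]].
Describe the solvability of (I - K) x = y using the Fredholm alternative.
(I - K) is invertible (det(I - K) = 9 ≠ 0), so for every y in C^3 the equation (I - K) x = y has a unique solution.

K has rank 1, so it is an outer product K = u v^T: every row of K is a multiple of one row vector. Reading off the entries, u = (-1, -2, 3) and v = (-1, 3, -1) (row i of K equals u_i·v^T). A rank-one matrix u v^T satisfies K u = u (v·u) and kills the (2)-dimensional subspace v^⊥, so its characteristic polynomial is lambda^2 (lambda - v·u) with v·u = tr K = -8. Hence the eigenvalues of I - K are 1 (multiplicity 2) and 1 - (-8) = 9, so det(I - K) = 9. (Direct check: I - K =
[[0, 3, -1],
 [-2, 7, -2],
 [3, -9, 4]]
has determinant 9.) The finite-dimensional Fredholm alternative says: either (I - K) is invertible, or ker(I - K) ≠ {0} and then range(I - K) = ker((I - K)^*)^⊥, with dim ker(I - K) = dim ker((I - K)^*). Since det(I - K) ≠ 0, 1 is not an eigenvalue of K and ker(I - K) = {0}, so we are in the first case: for every y there is a unique x = (I - K)^(-1) y. Explicitly, by the Sherman–Morrison formula, (I - u v^T)^(-1) = I + u v^T/(1 - v·u), i.e. (I - K)^(-1) = I + K/(9).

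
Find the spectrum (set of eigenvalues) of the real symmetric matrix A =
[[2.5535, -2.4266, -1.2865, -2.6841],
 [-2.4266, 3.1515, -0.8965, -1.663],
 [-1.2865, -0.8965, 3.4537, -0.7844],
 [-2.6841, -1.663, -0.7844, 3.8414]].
sigma(A) ≈ {-2, 4, 5, 6}

A is real symmetric, so its spectrum consists of real eigenvalues. Expanding the characteristic polynomial of the displayed matrix gives
  det(λ I - A) = p(λ) = λ^4 + (-13)λ^3 + (44)λ^2 + (28.0016)λ + (-240.0083).
Solving p(λ) = 0 yields eigenvalues ≈ -2, 4, 5, 6. (A is shown rounded to 4 decimals, so these recover the underlying integer eigenvalues to within that precision.)
Verification: the trace of A = 13 equals the sum of eigenvalues 13, and det(A) ≈ -240.0083 matches the eigenvalue product -240.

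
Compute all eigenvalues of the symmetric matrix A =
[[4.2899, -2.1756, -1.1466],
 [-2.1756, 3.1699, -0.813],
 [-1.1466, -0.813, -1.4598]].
sigma(A) ≈ {-2, 2, 6}

A is real symmetric, so its spectrum consists of real eigenvalues. Expanding the characteristic polynomial of the displayed matrix gives
  det(λ I - A) = p(λ) = λ^3 + (-6)λ^2 + (-4)λ + (24).
Solving p(λ) = 0 yields eigenvalues ≈ -2, 2, 6. (A is shown rounded to 4 decimals, so these recover the underlying integer eigenvalues to within that precision.)
Verification: the trace of A = 6 equals the sum of eigenvalues 6, and det(A) ≈ -24.0007 matches the eigenvalue product -24.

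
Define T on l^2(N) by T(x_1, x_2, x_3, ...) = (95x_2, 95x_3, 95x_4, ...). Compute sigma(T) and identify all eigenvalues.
sigma(T) = closed disk {z in C : |z| ≤ 95}; sigma_p(T) = open disk {z in C : |z| < 95}

Note T = 95·V where V is the unit left shift (V x)_k = x_{k+1}; so sigma(T) = 95·sigma(V) and ||T|| = 95||V||. ||T x||^2 = 9025sum_{k≥2} |x_k|^2 ≤ 9025||x||^2, with equality on {x : x_1 = 0}, so ||T|| = 95. For any lambda with |lambda| < 95, set r = lambda/95 (|r| < 1); the vector x = (1, r, r^2, ...) is in l^2 and satisfies T x = 95(r, r^2, ...) = lambda x, so lambda is an eigenvalue. On the boundary |lambda| = 95 the geometric series diverges, so no l^2 eigenvector exists, but these lambda lie in the approximate point spectrum. Hence sigma(T) is the closed disk of radius 95 and sigma_p(T) is the open disk.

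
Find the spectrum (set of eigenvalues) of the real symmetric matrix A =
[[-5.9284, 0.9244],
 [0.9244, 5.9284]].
sigma(A) ≈ {-6, 6}

A is real symmetric, so its spectrum consists of real eigenvalues. Expanding the characteristic polynomial of the displayed matrix gives
  det(λ I - A) = p(λ) = λ^2 + (0)λ + (-36).
Solving p(λ) = 0 yields eigenvalues ≈ -6, 6. (A is shown rounded to 4 decimals, so these recover the underlying integer eigenvalues to within that precision.)
Verification: the trace of A = 0 equals the sum of eigenvalues 0, and det(A) ≈ -36.0004 matches the eigenvalue product -36.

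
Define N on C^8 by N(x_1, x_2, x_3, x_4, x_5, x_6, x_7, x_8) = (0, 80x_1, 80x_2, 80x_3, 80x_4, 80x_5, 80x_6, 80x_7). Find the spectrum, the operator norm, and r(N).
sigma(N) = {0}; ||N|| = 80; r(N) = 0. (N is nilpotent with N^8 = 0.)

On C^8, N is a strictly lower-triangular matrix with 80 on the subdiagonal and zeros elsewhere, so its characteristic polynomial is lambda^8 and every eigenvalue is 0: sigma(N) = {0}. For the operator norm, N e_i = 80e_{i+1} for i = 1, ..., 7 and N e_8 = 0, so the singular values of N are 80 (with multiplicity 7) and 0; hence ||N|| = 80. The spectral radius r(N) = max|lambda| = 0. Note ||N|| > r(N) — characteristic of non-normal nilpotent operators. Indeed N^8 = 0.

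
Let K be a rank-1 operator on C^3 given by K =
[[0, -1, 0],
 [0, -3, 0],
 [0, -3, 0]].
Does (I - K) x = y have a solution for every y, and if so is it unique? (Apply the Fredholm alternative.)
(I - K) is invertible (det(I - K) = 4 ≠ 0), so for every y in C^3 the equation (I - K) x = y has a unique solution.

K has rank 1, so it is an outer product K = u v^T: every row of K is a multiple of one row vector. Reading off the entries, u = (1, 3, 3) and v = (0, -1, 0) (row i of K equals u_i·v^T). A rank-one matrix u v^T satisfies K u = u (v·u) and kills the (2)-dimensional subspace v^⊥, so its characteristic polynomial is lambda^2 (lambda - v·u) with v·u = tr K = -3. Hence the eigenvalues of I - K are 1 (multiplicity 2) and 1 - (-3) = 4, so det(I - K) = 4. (Direct check: I - K =
[[1, 1, 0],
 [0, 4, 0],
 [0, 3, 1]]
has determinant 4.) The finite-dimensional Fredholm alternative says: either (I - K) is invertible, or ker(I - K) ≠ {0} and then range(I - K) = ker((I - K)^*)^⊥, with dim ker(I - K) = dim ker((I - K)^*). Since det(I - K) ≠ 0, 1 is not an eigenvalue of K and ker(I - K) = {0}, so we are in the first case: for every y there is a unique x = (I - K)^(-1) y. Explicitly, by the Sherman–Morrison formula, (I - u v^T)^(-1) = I + u v^T/(1 - v·u), i.e. (I - K)^(-1) = I + K/(4).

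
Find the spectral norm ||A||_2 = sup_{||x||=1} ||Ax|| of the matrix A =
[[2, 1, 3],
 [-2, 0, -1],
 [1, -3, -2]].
||A||_2 ≈ 4.7471 (= sqrt(largest eigenvalue of A^T A))

||A||_2 = sigma_max(A) = sqrt(lambda_max(A^T A)). Form the symmetric matrix M = A^T A =
[[9, -1, 6],
 [-1, 10, 9],
 [6, 9, 14]].
Its characteristic polynomial (trace, sum of principal 2x2 minors, determinant of M give the coefficients) is
  p(λ) = det(λ I - M) = λ^3 - 33λ^2 + 238λ - 49.
No integer candidate from the rational root theorem (±divisors of 49) is a root, so the roots are irrational. The cubic discriminant is Δ = 7578977 > 0, so there are three distinct real roots. p(0) = -49 and p(1) = 157 have opposite signs, so a root lies in (0, 1); Newton's method refines it to λ ≈ 0.2121. p(10) = 31 and p(11) = -93 have opposite signs, so a root lies in (10, 11); Newton's method refines it to λ ≈ 10.2527. p(22) = -137 and p(23) = 135 have opposite signs, so a root lies in (22, 23); Newton's method refines it to λ ≈ 22.5353. Check (Vieta): the three roots sum to 33, matching tr M = 33.
So the eigenvalues of A^T A are ≈ 0.2121, 10.2527, 22.5353 (all ≥ 0, as they must be for A^T A). The largest is λ_max ≈ 22.5353, hence ||A||_2 = sqrt(λ_max) ≈ 4.7471.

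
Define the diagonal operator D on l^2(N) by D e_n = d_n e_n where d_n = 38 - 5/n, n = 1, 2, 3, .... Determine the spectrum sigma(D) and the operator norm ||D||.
sigma(D) = {38 - 5/n : n ≥ 1} ∪ {38}; ||D|| = 38

A bounded diagonal operator on l^2 with diagonal entries d_n has spectrum equal to the closure of {d_n : n ≥ 1}: every d_n is an eigenvalue (with eigenvector e_n), so {d_n} ⊂ sigma(D); the spectrum is closed, so its closure is too; and for lambda not in the closure, (D - lambda I) has bounded inverse (the diagonal entries 1/(d_n - lambda) are bounded). For our sequence d_n = 38 - 5/n, n = 1, 2, 3, ...:
  - {d_n} = {38 - 5/n : n ≥ 1}; the only limit point is 38
  - closure = {38 - 5/n : n ≥ 1} ∪ {38}
For the norm: a diagonal operator has ||D|| = sup_n |d_n|. Here d_n = 38 - 5/n increases monotonically from d_1 = 33 toward 38, with all terms in [33, 38); so sup_n |d_n| = 38 (the supremum is the limit, not attained). So ||D|| = 38.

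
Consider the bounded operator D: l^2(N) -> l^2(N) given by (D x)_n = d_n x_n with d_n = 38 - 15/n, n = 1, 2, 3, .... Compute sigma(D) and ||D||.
sigma(D) = {38 - 15/n : n ≥ 1} ∪ {38}; ||D|| = 38

A bounded diagonal operator on l^2 with diagonal entries d_n has spectrum equal to the closure of {d_n : n ≥ 1}: every d_n is an eigenvalue (with eigenvector e_n), so {d_n} ⊂ sigma(D); the spectrum is closed, so its closure is too; and for lambda not in the closure, (D - lambda I) has bounded inverse (the diagonal entries 1/(d_n - lambda) are bounded). For our sequence d_n = 38 - 15/n, n = 1, 2, 3, ...:
  - {d_n} = {38 - 15/n : n ≥ 1}; the only limit point is 38
  - closure = {38 - 15/n : n ≥ 1} ∪ {38}
For the norm: a diagonal operator has ||D|| = sup_n |d_n|. Here d_n = 38 - 15/n increases monotonically from d_1 = 23 toward 38, with all terms in [23, 38); so sup_n |d_n| = 38 (the supremum is the limit, not attained). So ||D|| = 38.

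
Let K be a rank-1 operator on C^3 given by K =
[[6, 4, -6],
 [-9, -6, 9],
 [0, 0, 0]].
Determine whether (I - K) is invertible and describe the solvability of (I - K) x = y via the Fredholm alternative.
(I - K) is invertible (det(I - K) = 1 ≠ 0), so for every y in C^3 the equation (I - K) x = y has a unique solution.

K has rank 1, so it is an outer product K = u v^T: every row of K is a multiple of one row vector. Reading off the entries, u = (-2, 3, 0) and v = (-3, -2, 3) (row i of K equals u_i·v^T). A rank-one matrix u v^T satisfies K u = u (v·u) and kills the (2)-dimensional subspace v^⊥, so its characteristic polynomial is lambda^2 (lambda - v·u) with v·u = tr K = 0. Hence the eigenvalues of I - K are 1 (multiplicity 2) and 1 - (0) = 1, so det(I - K) = 1. (Direct check: I - K =
[[-5, -4, 6],
 [9, 7, -9],
 [0, 0, 1]]
has determinant 1.) The finite-dimensional Fredholm alternative says: either (I - K) is invertible, or ker(I - K) ≠ {0} and then range(I - K) = ker((I - K)^*)^⊥, with dim ker(I - K) = dim ker((I - K)^*). Since det(I - K) ≠ 0, 1 is not an eigenvalue of K and ker(I - K) = {0}, so we are in the first case: for every y there is a unique x = (I - K)^(-1) y. Explicitly, by the Sherman–Morrison formula, (I - u v^T)^(-1) = I + u v^T/(1 - v·u), i.e. (I - K)^(-1) = I + K.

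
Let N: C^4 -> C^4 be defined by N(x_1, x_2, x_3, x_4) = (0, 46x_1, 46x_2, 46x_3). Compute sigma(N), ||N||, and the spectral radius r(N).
sigma(N) = {0}; ||N|| = 46; r(N) = 0. (N is nilpotent with N^4 = 0.)

On C^4, N is a strictly lower-triangular matrix with 46 on the subdiagonal and zeros elsewhere, so its characteristic polynomial is lambda^4 and every eigenvalue is 0: sigma(N) = {0}. For the operator norm, N e_i = 46e_{i+1} for i = 1, ..., 3 and N e_4 = 0, so the singular values of N are 46 (with multiplicity 3) and 0; hence ||N|| = 46. The spectral radius r(N) = max|lambda| = 0. Note ||N|| > r(N) — characteristic of non-normal nilpotent operators. Indeed N^4 = 0.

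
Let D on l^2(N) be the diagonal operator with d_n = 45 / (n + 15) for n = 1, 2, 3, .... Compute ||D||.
||D|| = 45/16 (attained at n = 1)

For D diagonal, ||D|| = sup_n |d_n| = sup_n 45/(n + 15). This is positive and strictly decreasing in n, so the supremum is attained at n = 1: d_1 = 45/(1 + 15) = 45/16. Hence ||D|| = 45/16.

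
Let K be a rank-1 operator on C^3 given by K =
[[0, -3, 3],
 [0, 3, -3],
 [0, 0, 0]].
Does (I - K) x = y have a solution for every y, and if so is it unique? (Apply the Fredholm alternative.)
(I - K) is invertible (det(I - K) = -2 ≠ 0), so for every y in C^3 the equation (I - K) x = y has a unique solution.

K has rank 1, so it is an outer product K = u v^T: every row of K is a multiple of one row vector. Reading off the entries, u = (3, -3, 0) and v = (0, -1, 1) (row i of K equals u_i·v^T). A rank-one matrix u v^T satisfies K u = u (v·u) and kills the (2)-dimensional subspace v^⊥, so its characteristic polynomial is lambda^2 (lambda - v·u) with v·u = tr K = 3. Hence the eigenvalues of I - K are 1 (multiplicity 2) and 1 - (3) = -2, so det(I - K) = -2. (Direct check: I - K =
[[1, 3, -3],
 [0, -2, 3],
 [0, 0, 1]]
has determinant -2.) The finite-dimensional Fredholm alternative says: either (I - K) is invertible, or ker(I - K) ≠ {0} and then range(I - K) = ker((I - K)^*)^⊥, with dim ker(I - K) = dim ker((I - K)^*). Since det(I - K) ≠ 0, 1 is not an eigenvalue of K and ker(I - K) = {0}, so we are in the first case: for every y there is a unique x = (I - K)^(-1) y. Explicitly, by the Sherman–Morrison formula, (I - u v^T)^(-1) = I + u v^T/(1 - v·u), i.e. (I - K)^(-1) = I + K/(-2).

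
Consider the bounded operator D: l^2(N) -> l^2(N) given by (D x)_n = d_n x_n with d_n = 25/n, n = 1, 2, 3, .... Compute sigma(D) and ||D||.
sigma(D) = {25/n : n ≥ 1} ∪ {0}; ||D|| = 25

A bounded diagonal operator on l^2 with diagonal entries d_n has spectrum equal to the closure of {d_n : n ≥ 1}: every d_n is an eigenvalue (with eigenvector e_n), so {d_n} ⊂ sigma(D); the spectrum is closed, so its closure is too; and for lambda not in the closure, (D - lambda I) has bounded inverse (the diagonal entries 1/(d_n - lambda) are bounded). For our sequence d_n = 25/n, n = 1, 2, 3, ...:
  - {d_n} = {25/n : n ≥ 1}; the only limit point is 0
  - closure = {25/n : n ≥ 1} ∪ {0}
For the norm: a diagonal operator has ||D|| = sup_n |d_n|. Here d_n = 25/n is positive and decreasing, so sup_n |d_n| = d_1 = 25. So ||D|| = 25.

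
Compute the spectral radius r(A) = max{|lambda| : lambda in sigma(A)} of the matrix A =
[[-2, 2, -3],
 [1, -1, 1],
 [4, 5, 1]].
r(A) ≈ 2.1179

The eigenvalues of A are the roots of its characteristic polynomial. With M = A (coefficients from the trace, the sum of principal 2x2 minors, and det A):
  p(λ) = det(λ I - M) = λ^3 + 2λ^2 + 4λ + 9.
No integer candidate from the rational root theorem (±divisors of 9) is a root, so the roots are irrational. The cubic discriminant is Δ = -1371 < 0, so there is one real root and a complex-conjugate pair. p(-3) = -12 and p(-2) = 1 have opposite signs, so a root lies in (-3, -2); Newton's method refines it to λ ≈ -2.1179. Dividing out (λ - (-2.1179)) leaves approximately λ^2 - 0.1179λ + 4.2496. For λ^2 - 0.1179λ + 4.2496 the discriminant is -16.9845. It is negative, so the remaining roots are the complex-conjugate pair λ ≈ 0.0589 ± 2.0606i. Their product equals the constant term, so |λ|^2 ≈ 4.2496 and |λ| ≈ 2.0615.
Thus the eigenvalues (to 4 decimals) are -2.1179 (modulus 2.1179); 0.0589 ± 2.0606i (modulus 2.0615). The spectral radius is the largest modulus: r(A) ≈ 2.1179. (Cross-check: r(A) ≤ ||A||_2 ≈ 6.484; equality holds whenever A is normal, though it can also hold for some non-normal A.)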